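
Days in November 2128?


Month: November (month 11)
November has 30 days

30 days


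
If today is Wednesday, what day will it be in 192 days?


Saturday

Start: Wednesday (index 2)
(2 + 192) mod 7
= 194 mod 7
= 5
Index 5 → Saturday


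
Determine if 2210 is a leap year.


No

Rules: divisible by 4 AND (not by 100 OR by 400)
2210 ÷ 4 = 552 remainder 2 → not divisible by 4
Not divisible by 4 → not a leap year


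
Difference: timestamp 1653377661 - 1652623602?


Difference = 1653377661 - 1652623602 = 754059 seconds
In hours: 754059 / 3600 ≈ 209.5
In days: 754059 / 86400 ≈ 8.73

754059 seconds (209.5 hours / 8.73 days)


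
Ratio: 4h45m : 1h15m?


19:5 (3.80)

Duration 1: 285 minutes
Duration 2: 75 minutes
Ratio = 285:75
GCD = 15
Simplified = 19:5
As a decimal: 19/5 = 3.80


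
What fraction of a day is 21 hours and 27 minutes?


0.8938 (89.38%)

Total minutes: 21×60 + 27 = 1287
Day = 24×60 = 1440 minutes
Fraction = 1287/1440 ≈ 0.8938
As a percentage: 1287/1440 × 100 ≈ 89.38%


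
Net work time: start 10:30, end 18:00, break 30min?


Total time = (18×60+0) - (10×60+30)
= 1080 - 630 = 450 min
Minus break: 450 - 30 = 420 min
= 7h 0m

7h 0m (420 minutes)


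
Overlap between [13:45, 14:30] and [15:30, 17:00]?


Meeting A: 825-870 (in minutes from midnight)
Meeting B: 930-1020
Overlap start = max(825, 930) = 930
Overlap end = min(870, 1020) = 870
Overlap = max(0, 870 - 930) = 0 min

0 minutes


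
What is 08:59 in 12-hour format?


Hour: 8
8 < 12 → AM

8:59 AM


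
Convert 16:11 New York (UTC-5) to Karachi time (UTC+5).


Time difference = UTC+5 - UTC-5 = +10 hours
New hour = (16 + 10) mod 24
= 26 mod 24 = 2
Minutes unchanged → 02:11; 26 ≥ 24 → next day

02:11 (next day)


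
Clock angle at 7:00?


150.0°

Hour hand = 7×30 + 0×0.5 = 210.0°
Minute hand = 0×6 = 0°
Difference = |210.0 - 0| = 210.0°
Since > 180°: 360 - 210.0 = 150.0°


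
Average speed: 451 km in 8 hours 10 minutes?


Distance: 451 km
Time: 8h 10m = 490 min = 490/60 = 49/6 hours
Speed = 451 ÷ (49/6) = 451 × 6 / 49 = 2706/49 ≈ 55.2 km/h

55.2 km/h


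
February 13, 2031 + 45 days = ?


March 30, 2031

Start: February 13, 2031
Add 45 days
February 13 → March 1: 28 - 13 + 1 = 16 days (45 - 16 = 29 left)
March 1 + 29 = March 30, 2031


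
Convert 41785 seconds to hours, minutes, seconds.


11h 36m 25s

Hours: 41785 ÷ 3600 = 11 remainder 2185
Minutes: 2185 ÷ 60 = 36 remainder 25
Seconds: 25


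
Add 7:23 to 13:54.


Start: 834 minutes from midnight
Add: 443 minutes
Total: 1277 minutes
Hours: 1277 ÷ 60 = 21 remainder 17

21:17


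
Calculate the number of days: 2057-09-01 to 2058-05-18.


259 days

From September 1, 2057 to May 18, 2058
Rest of September 2057: 30 - 1 = 29
Full months: October 31, November 30, December 31, January 31, February 2058 28, March 31, April 30
Days into May 2058: 18
Total = 29 + 31 + 30 + 31 + 31 + 28 + 31 + 30 + 18 = 259 days


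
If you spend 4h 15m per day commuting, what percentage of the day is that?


17.7%

Time: 255 minutes
Day: 1440 minutes
Percentage = (255/1440) × 100 ≈ 17.7%


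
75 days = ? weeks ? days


Weeks: 75 ÷ 7 = 10 remainder 5

10 weeks 5 days


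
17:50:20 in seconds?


Hours: 17 × 3600 = 61200
Minutes: 50 × 60 = 3000
Seconds: 20
Total = 61200 + 3000 + 20 = 64220

64220 seconds


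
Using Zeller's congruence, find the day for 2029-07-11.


Zeller's congruence:
q=11, m=7, k=29, j=20
h = (11 + ⌊13×8/5⌋ + 29 + ⌊29/4⌋ + ⌊20/4⌋ - 2×20) mod 7
= (11 + 20 + 29 + 7 + 5 - 40) mod 7
= 32 mod 7 = 4
h=4 → Wednesday

Wednesday


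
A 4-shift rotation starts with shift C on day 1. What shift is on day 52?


Shift B

Shifts: A, B, C, D
Start: C (index 2)
Day 52: (2 + 52 - 1) mod 4
= 53 mod 4
= 1
Index 1 → shift B


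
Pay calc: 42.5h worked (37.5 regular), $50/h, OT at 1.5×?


$2250.00

Regular: 37.5h × $50 = $1875.00
Overtime: 42.5 - 37.5 = 5.0h
OT pay: 5.0h × $50 × 1.5 = $375.00
Total = $1875.00 + $375.00 = $2250.00


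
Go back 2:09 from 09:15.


07:06

Start: 555 minutes from midnight
Subtract: 129 minutes
Remaining: 555 - 129 = 426
Hours: 7, Minutes: 6


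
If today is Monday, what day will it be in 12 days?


Start: Monday (index 0)
(0 + 12) mod 7
= 12 mod 7
= 5
Index 5 → Saturday

Saturday


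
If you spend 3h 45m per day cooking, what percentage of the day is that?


15.6%

Time: 225 minutes
Day: 1440 minutes
Percentage = (225/1440) × 100 ≈ 15.6%


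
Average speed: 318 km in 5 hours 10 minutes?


Distance: 318 km
Time: 5h 10m = 310 min = 310/60 = 31/6 hours
Speed = 318 ÷ (31/6) = 318 × 6 / 31 = 1908/31 ≈ 61.5 km/h

61.5 km/h


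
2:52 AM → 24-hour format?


Input: 2:52 AM
AM hour stays: 2

02:52


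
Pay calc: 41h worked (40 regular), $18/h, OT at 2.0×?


Regular: 40h × $18 = $720.00
Overtime: 41 - 40 = 1h
OT pay: 1h × $18 × 2.0 = $36.00
Total = $720.00 + $36.00 = $756.00

$756.00


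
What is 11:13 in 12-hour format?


11:13 AM

Hour: 11
11 < 12 → AM


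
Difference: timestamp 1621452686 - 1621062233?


Difference = 1621452686 - 1621062233 = 390453 seconds
In hours: 390453 / 3600 ≈ 108.5
In days: 390453 / 86400 ≈ 4.52

390453 seconds (108.5 hours / 4.52 days)


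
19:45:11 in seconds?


71111 seconds

Hours: 19 × 3600 = 68400
Minutes: 45 × 60 = 2700
Seconds: 11
Total = 68400 + 2700 + 11 = 71111


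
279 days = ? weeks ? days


39 weeks 6 days

Weeks: 279 ÷ 7 = 39 remainder 6


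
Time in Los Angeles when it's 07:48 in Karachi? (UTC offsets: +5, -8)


18:48 (previous day)

Time difference = UTC-8 - UTC+5 = -13 hours
New hour = (7 -13) mod 24
= -6 mod 24 = 18
Minutes unchanged → 18:48; -6 < 0 → previous day


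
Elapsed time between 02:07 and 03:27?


1h 20m

End time in minutes: 3×60 + 27 = 207
Start time in minutes: 2×60 + 7 = 127
Difference = 207 - 127 = 80 minutes
= 1 hours 20 minutes


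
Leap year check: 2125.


Rules: divisible by 4 AND (not by 100 OR by 400)
2125 ÷ 4 = 531 remainder 1 → not divisible by 4
Not divisible by 4 → not a leap year

No


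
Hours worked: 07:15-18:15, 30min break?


10h 30m (630 minutes)

Total time = (18×60+15) - (7×60+15)
= 1095 - 435 = 660 min
Minus break: 660 - 30 = 630 min
= 10h 30m


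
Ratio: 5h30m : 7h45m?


Duration 1: 330 minutes
Duration 2: 465 minutes
Ratio = 330:465
GCD = 15
Simplified = 22:31
As a decimal: 22/31 ≈ 0.71

22:31 (0.71)


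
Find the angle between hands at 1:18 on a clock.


Hour hand = 1×30 + 18×0.5 = 39.0°
Minute hand = 18×6 = 108°
Difference = |39.0 - 108| = 69.0°

69.0°


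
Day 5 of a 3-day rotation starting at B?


Shift C

Shifts: A, B, C
Start: B (index 1)
Day 5: (1 + 5 - 1) mod 3
= 5 mod 3
= 2
Index 2 → shift C


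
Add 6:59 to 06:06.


13:05

Start: 366 minutes from midnight
Add: 419 minutes
Total: 785 minutes
Hours: 785 ÷ 60 = 13 remainder 5


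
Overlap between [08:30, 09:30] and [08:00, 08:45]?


15 minutes

Meeting A: 510-570 (in minutes from midnight)
Meeting B: 480-525
Overlap start = max(510, 480) = 510
Overlap end = min(570, 525) = 525
Overlap = max(0, 525 - 510) = 15 min


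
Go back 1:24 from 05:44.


Start: 344 minutes from midnight
Subtract: 84 minutes
Remaining: 344 - 84 = 260
Hours: 4, Minutes: 20

04:20


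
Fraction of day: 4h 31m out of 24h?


0.1882 (18.82%)

Total minutes: 4×60 + 31 = 271
Day = 24×60 = 1440 minutes
Fraction = 271/1440 ≈ 0.1882
As a percentage: 271/1440 × 100 ≈ 18.82%


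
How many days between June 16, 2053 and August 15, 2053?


60 days

From June 16, 2053 to August 15, 2053
Rest of June 2053: 30 - 16 = 14
Full months: July 31
Days into August 2053: 15
Total = 14 + 31 + 15 = 60 days


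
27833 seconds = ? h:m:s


Hours: 27833 ÷ 3600 = 7 remainder 2633
Minutes: 2633 ÷ 60 = 43 remainder 53
Seconds: 53

7h 43m 53s


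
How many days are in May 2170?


Month: May (month 5)
May has 31 days

31 days


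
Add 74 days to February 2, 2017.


Start: February 2, 2017
Add 74 days
February 2 → March 1: 28 - 2 + 1 = 27 days (74 - 27 = 47 left)
March 1 → April 1: 31 - 1 + 1 = 31 days (47 - 31 = 16 left)
April 1 + 16 = April 17, 2017

April 17, 2017


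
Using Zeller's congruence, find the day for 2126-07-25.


Thursday

Zeller's congruence:
q=25, m=7, k=26, j=21
h = (25 + ⌊13×8/5⌋ + 26 + ⌊26/4⌋ + ⌊21/4⌋ - 2×21) mod 7
= (25 + 20 + 26 + 6 + 5 - 42) mod 7
= 40 mod 7 = 5
h=5 → Thursday


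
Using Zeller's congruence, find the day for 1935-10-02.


Wednesday

Zeller's congruence:
q=2, m=10, k=35, j=19
h = (2 + ⌊13×11/5⌋ + 35 + ⌊35/4⌋ + ⌊19/4⌋ - 2×19) mod 7
= (2 + 28 + 35 + 8 + 4 - 38) mod 7
= 39 mod 7 = 4
h=4 → Wednesday


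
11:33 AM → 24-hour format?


Input: 11:33 AM
AM hour stays: 11

11:33


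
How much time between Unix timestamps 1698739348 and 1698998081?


258733 seconds (71.9 hours / 2.99 days)

Difference = 1698998081 - 1698739348 = 258733 seconds
In hours: 258733 / 3600 ≈ 71.9
In days: 258733 / 86400 ≈ 2.99


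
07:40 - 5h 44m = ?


Start: 460 minutes from midnight
Subtract: 344 minutes
Remaining: 460 - 344 = 116
Hours: 1, Minutes: 56

01:56


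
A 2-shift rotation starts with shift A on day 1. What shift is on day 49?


Shifts: A, B
Start: A (index 0)
Day 49: (0 + 49 - 1) mod 2
= 48 mod 2
= 0
Index 0 → shift A

Shift A


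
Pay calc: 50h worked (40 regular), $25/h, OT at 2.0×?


Regular: 40h × $25 = $1000.00
Overtime: 50 - 40 = 10h
OT pay: 10h × $25 × 2.0 = $500.00
Total = $1000.00 + $500.00 = $1500.00

$1500.00


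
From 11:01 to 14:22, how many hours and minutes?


3h 21m

End time in minutes: 14×60 + 22 = 862
Start time in minutes: 11×60 + 1 = 661
Difference = 862 - 661 = 201 minutes
= 3 hours 21 minutes


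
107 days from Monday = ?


Start: Monday (index 0)
(0 + 107) mod 7
= 107 mod 7
= 2
Index 2 → Wednesday

Wednesday


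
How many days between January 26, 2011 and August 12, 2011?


198 days

From January 26, 2011 to August 12, 2011
Rest of January 2011: 31 - 26 = 5
Full months: February 2011 28, March 31, April 30, May 31, June 30, July 31
Days into August 2011: 12
Total = 5 + 28 + 31 + 30 + 31 + 30 + 31 + 12 = 198 days


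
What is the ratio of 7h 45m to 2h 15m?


Duration 1: 465 minutes
Duration 2: 135 minutes
Ratio = 465:135
GCD = 15
Simplified = 31:9
As a decimal: 31/9 ≈ 3.44

31:9 (3.44)


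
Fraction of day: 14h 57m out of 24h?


Total minutes: 14×60 + 57 = 897
Day = 24×60 = 1440 minutes
Fraction = 897/1440 ≈ 0.6229
As a percentage: 897/1440 × 100 ≈ 62.29%

0.6229 (62.29%)


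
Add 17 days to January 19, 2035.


February 5, 2035

Start: January 19, 2035
Add 17 days
January 19 → February 1: 31 - 19 + 1 = 13 days (17 - 13 = 4 left)
February 1 + 4 = February 5, 2035


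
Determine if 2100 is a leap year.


No

Rules: divisible by 4 AND (not by 100 OR by 400)
2100 ÷ 4 = 525 exactly → divisible by 4
2100 ÷ 100 = 21 exactly → divisible by 100
2100 ÷ 400 = 5 remainder 100 → not divisible by 400
Divisible by 100 but not by 400 → not a leap year


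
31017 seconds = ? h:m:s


8h 36m 57s

Hours: 31017 ÷ 3600 = 8 remainder 2217
Minutes: 2217 ÷ 60 = 36 remainder 57
Seconds: 57


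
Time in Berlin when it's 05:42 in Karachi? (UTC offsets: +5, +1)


01:42

Time difference = UTC+1 - UTC+5 = -4 hours
New hour = (5 -4) mod 24
= 1 mod 24 = 1
Minutes unchanged → 01:42


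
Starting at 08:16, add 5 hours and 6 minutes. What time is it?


13:22

Start: 496 minutes from midnight
Add: 306 minutes
Total: 802 minutes
Hours: 802 ÷ 60 = 13 remainder 22


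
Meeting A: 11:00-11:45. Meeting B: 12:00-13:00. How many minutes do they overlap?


0 minutes

Meeting A: 660-705 (in minutes from midnight)
Meeting B: 720-780
Overlap start = max(660, 720) = 720
Overlap end = min(705, 780) = 705
Overlap = max(0, 705 - 720) = 0 min


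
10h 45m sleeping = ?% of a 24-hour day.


Time: 645 minutes
Day: 1440 minutes
Percentage = (645/1440) × 100 ≈ 44.8%

44.8%


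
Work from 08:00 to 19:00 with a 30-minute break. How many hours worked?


Total time = (19×60+0) - (8×60+0)
= 1140 - 480 = 660 min
Minus break: 660 - 30 = 630 min
= 10h 30m

10h 30m (630 minutes)


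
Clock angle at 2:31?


Hour hand = 2×30 + 31×0.5 = 75.5°
Minute hand = 31×6 = 186°
Difference = |75.5 - 186| = 110.5°

110.5°


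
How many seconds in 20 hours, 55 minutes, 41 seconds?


Hours: 20 × 3600 = 72000
Minutes: 55 × 60 = 3300
Seconds: 41
Total = 72000 + 3300 + 41 = 75341

75341 seconds


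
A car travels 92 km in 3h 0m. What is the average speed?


Distance: 92 km
Time: 3 hours
Speed = 92 / 3 ≈ 30.7 km/h

30.7 km/h


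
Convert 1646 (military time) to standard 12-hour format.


Hour: 16
16 - 12 = 4 → PM

4:46 PM


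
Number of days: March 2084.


Month: March (month 3)
March has 31 days

31 days


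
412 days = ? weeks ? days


Weeks: 412 ÷ 7 = 58 remainder 6

58 weeks 6 days


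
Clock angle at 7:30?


45.0°

Hour hand = 7×30 + 30×0.5 = 225.0°
Minute hand = 30×6 = 180°
Difference = |225.0 - 180| = 45.0°


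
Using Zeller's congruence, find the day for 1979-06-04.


Monday

Zeller's congruence:
q=4, m=6, k=79, j=19
h = (4 + ⌊13×7/5⌋ + 79 + ⌊79/4⌋ + ⌊19/4⌋ - 2×19) mod 7
= (4 + 18 + 79 + 19 + 4 - 38) mod 7
= 86 mod 7 = 2
h=2 → Monday


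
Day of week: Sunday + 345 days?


Start: Sunday (index 6)
(6 + 345) mod 7
= 351 mod 7
= 1
Index 1 → Tuesday

Tuesday


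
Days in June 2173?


Month: June (month 6)
June has 30 days

30 days


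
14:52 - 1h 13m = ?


13:39

Start: 892 minutes from midnight
Subtract: 73 minutes
Remaining: 892 - 73 = 819
Hours: 13, Minutes: 39


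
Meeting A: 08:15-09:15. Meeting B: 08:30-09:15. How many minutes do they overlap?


45 minutes

Meeting A: 495-555 (in minutes from midnight)
Meeting B: 510-555
Overlap start = max(495, 510) = 510
Overlap end = min(555, 555) = 555
Overlap = max(0, 555 - 510) = 45 min


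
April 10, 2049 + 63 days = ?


June 12, 2049

Start: April 10, 2049
Add 63 days
April 10 → May 1: 30 - 10 + 1 = 21 days (63 - 21 = 42 left)
May 1 → June 1: 31 - 1 + 1 = 31 days (42 - 31 = 11 left)
June 1 + 11 = June 12, 2049


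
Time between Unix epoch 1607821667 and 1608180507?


Difference = 1608180507 - 1607821667 = 358840 seconds
In hours: 358840 / 3600 ≈ 99.7
In days: 358840 / 86400 ≈ 4.15

358840 seconds (99.7 hours / 4.15 days)


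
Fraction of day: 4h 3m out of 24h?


0.1688 (16.88%)

Total minutes: 4×60 + 3 = 243
Day = 24×60 = 1440 minutes
Fraction = 243/1440 ≈ 0.1688
As a percentage: 243/1440 × 100 ≈ 16.88%


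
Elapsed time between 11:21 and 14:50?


End time in minutes: 14×60 + 50 = 890
Start time in minutes: 11×60 + 21 = 681
Difference = 890 - 681 = 209 minutes
= 3 hours 29 minutes

3h 29m


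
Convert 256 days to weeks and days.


36 weeks 4 days

Weeks: 256 ÷ 7 = 36 remainder 4


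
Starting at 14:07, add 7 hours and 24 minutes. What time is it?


21:31

Start: 847 minutes from midnight
Add: 444 minutes
Total: 1291 minutes
Hours: 1291 ÷ 60 = 21 remainder 31


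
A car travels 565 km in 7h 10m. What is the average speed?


78.8 km/h

Distance: 565 km
Time: 7h 10m = 430 min = 430/60 = 43/6 hours
Speed = 565 ÷ (43/6) = 565 × 6 / 43 = 3390/43 ≈ 78.8 km/h


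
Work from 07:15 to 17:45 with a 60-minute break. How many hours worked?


Total time = (17×60+45) - (7×60+15)
= 1065 - 435 = 630 min
Minus break: 630 - 60 = 570 min
= 9h 30m

9h 30m (570 minutes)


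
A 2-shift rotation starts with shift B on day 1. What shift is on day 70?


Shifts: A, B
Start: B (index 1)
Day 70: (1 + 70 - 1) mod 2
= 70 mod 2
= 0
Index 0 → shift A

Shift A


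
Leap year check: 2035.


Rules: divisible by 4 AND (not by 100 OR by 400)
2035 ÷ 4 = 508 remainder 3 → not divisible by 4
Not divisible by 4 → not a leap year

No


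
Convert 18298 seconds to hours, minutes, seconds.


Hours: 18298 ÷ 3600 = 5 remainder 298
Minutes: 298 ÷ 60 = 4 remainder 58
Seconds: 58

5h 4m 58s


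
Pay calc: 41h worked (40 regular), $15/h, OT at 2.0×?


$630.00

Regular: 40h × $15 = $600.00
Overtime: 41 - 40 = 1h
OT pay: 1h × $15 × 2.0 = $30.00
Total = $600.00 + $30.00 = $630.00


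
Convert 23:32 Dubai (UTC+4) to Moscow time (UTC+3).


Time difference = UTC+3 - UTC+4 = -1 hours
New hour = (23 -1) mod 24
= 22 mod 24 = 22
Minutes unchanged → 22:32

22:32


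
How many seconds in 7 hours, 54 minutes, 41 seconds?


Hours: 7 × 3600 = 25200
Minutes: 54 × 60 = 3240
Seconds: 41
Total = 25200 + 3240 + 41 = 28481

28481 seconds


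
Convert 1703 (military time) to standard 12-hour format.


5:03 PM

Hour: 17
17 - 12 = 5 → PM


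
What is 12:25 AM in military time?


00:25

Input: 12:25 AM
12 AM → 00 (midnight)


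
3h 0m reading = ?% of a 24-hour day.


12.5%

Time: 180 minutes
Day: 1440 minutes
Percentage = (180/1440) × 100 = 12.5%


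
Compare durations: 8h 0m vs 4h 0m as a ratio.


Duration 1: 480 minutes
Duration 2: 240 minutes
Ratio = 480:240
GCD = 240
Simplified = 2:1
As a decimal: 2/1 = 2.00

2:1 (2.00)


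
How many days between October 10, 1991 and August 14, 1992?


From October 10, 1991 to August 14, 1992
Rest of October 1991: 31 - 10 = 21
Full months: November 30, December 31, January 31, February 1992 29, March 31, April 30, May 31, June 30, July 31
Days into August 1992: 14
Total = 21 + 30 + 31 + 31 + 29 + 31 + 30 + 31 + 30 + 31 + 14 = 309 days

309 days


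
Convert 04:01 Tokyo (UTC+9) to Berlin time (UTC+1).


20:01 (previous day)

Time difference = UTC+1 - UTC+9 = -8 hours
New hour = (4 -8) mod 24
= -4 mod 24 = 20
Minutes unchanged → 20:01; -4 < 0 → previous day


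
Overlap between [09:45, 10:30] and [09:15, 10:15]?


30 minutes

Meeting A: 585-630 (in minutes from midnight)
Meeting B: 555-615
Overlap start = max(585, 555) = 585
Overlap end = min(630, 615) = 615
Overlap = max(0, 615 - 585) = 30 min


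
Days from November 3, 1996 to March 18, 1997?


From November 3, 1996 to March 18, 1997
Rest of November 1996: 30 - 3 = 27
Full months: December 31, January 31, February 1997 28
Days into March 1997: 18
Total = 27 + 31 + 31 + 28 + 18 = 135 days

135 days


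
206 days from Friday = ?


Start: Friday (index 4)
(4 + 206) mod 7
= 210 mod 7
= 0
Index 0 → Monday

Monday


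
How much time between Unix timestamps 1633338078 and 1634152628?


814550 seconds (226.3 hours / 9.43 days)

Difference = 1634152628 - 1633338078 = 814550 seconds
In hours: 814550 / 3600 ≈ 226.3
In days: 814550 / 86400 ≈ 9.43


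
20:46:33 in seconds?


74793 seconds

Hours: 20 × 3600 = 72000
Minutes: 46 × 60 = 2760
Seconds: 33
Total = 72000 + 2760 + 33 = 74793


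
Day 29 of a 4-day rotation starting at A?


Shift A

Shifts: A, B, C, D
Start: A (index 0)
Day 29: (0 + 29 - 1) mod 4
= 28 mod 4
= 0
Index 0 → shift A


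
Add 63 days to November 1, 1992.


January 3, 1993

Start: November 1, 1992
Add 63 days
November 1 → December 1: 30 - 1 + 1 = 30 days (63 - 30 = 33 left)
December 1 → January 1: 31 - 1 + 1 = 31 days (33 - 31 = 2 left)
January 1 + 2 = January 3, 1993


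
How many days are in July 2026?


31 days

Month: July (month 7)
July has 31 days


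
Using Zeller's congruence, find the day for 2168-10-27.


Zeller's congruence:
q=27, m=10, k=68, j=21
h = (27 + ⌊13×11/5⌋ + 68 + ⌊68/4⌋ + ⌊21/4⌋ - 2×21) mod 7
= (27 + 28 + 68 + 17 + 5 - 42) mod 7
= 103 mod 7 = 5
h=5 → Thursday

Thursday


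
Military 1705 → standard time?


5:05 PM

Hour: 17
17 - 12 = 5 → PM


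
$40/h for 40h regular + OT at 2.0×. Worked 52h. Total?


Regular: 40h × $40 = $1600.00
Overtime: 52 - 40 = 12h
OT pay: 12h × $40 × 2.0 = $960.00
Total = $1600.00 + $960.00 = $2560.00

$2560.00


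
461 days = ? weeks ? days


65 weeks 6 days

Weeks: 461 ÷ 7 = 65 remainder 6


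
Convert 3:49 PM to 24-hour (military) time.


15:49

Input: 3:49 PM
PM: 3 + 12 = 15


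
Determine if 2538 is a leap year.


Rules: divisible by 4 AND (not by 100 OR by 400)
2538 ÷ 4 = 634 remainder 2 → not divisible by 4
Not divisible by 4 → not a leap year

No


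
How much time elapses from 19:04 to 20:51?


1h 47m

End time in minutes: 20×60 + 51 = 1251
Start time in minutes: 19×60 + 4 = 1144
Difference = 1251 - 1144 = 107 minutes
= 1 hours 47 minutes


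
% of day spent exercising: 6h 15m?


Time: 375 minutes
Day: 1440 minutes
Percentage = (375/1440) × 100 ≈ 26.0%

26.0%


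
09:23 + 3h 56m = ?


13:19

Start: 563 minutes from midnight
Add: 236 minutes
Total: 799 minutes
Hours: 799 ÷ 60 = 13 remainder 19


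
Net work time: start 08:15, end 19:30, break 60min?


Total time = (19×60+30) - (8×60+15)
= 1170 - 495 = 675 min
Minus break: 675 - 60 = 615 min
= 10h 15m

10h 15m (615 minutes)


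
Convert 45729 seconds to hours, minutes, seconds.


12h 42m 9s

Hours: 45729 ÷ 3600 = 12 remainder 2529
Minutes: 2529 ÷ 60 = 42 remainder 9
Seconds: 9


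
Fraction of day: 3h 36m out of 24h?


0.1500 (15.00%)

Total minutes: 3×60 + 36 = 216
Day = 24×60 = 1440 minutes
Fraction = 216/1440 = 0.1500
As a percentage: 216/1440 × 100 = 15.00%


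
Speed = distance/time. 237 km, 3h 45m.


63.2 km/h

Distance: 237 km
Time: 3h 45m = 225 min = 225/60 = 15/4 hours
Speed = 237 ÷ (15/4) = 237 × 4 / 15 = 948/15 = 63.2 km/h


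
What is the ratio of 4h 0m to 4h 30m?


Duration 1: 240 minutes
Duration 2: 270 minutes
Ratio = 240:270
GCD = 30
Simplified = 8:9
As a decimal: 8/9 ≈ 0.89

8:9 (0.89)


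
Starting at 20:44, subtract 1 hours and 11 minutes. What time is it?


Start: 1244 minutes from midnight
Subtract: 71 minutes
Remaining: 1244 - 71 = 1173
Hours: 19, Minutes: 33

19:33


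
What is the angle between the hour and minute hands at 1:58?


Hour hand = 1×30 + 58×0.5 = 59.0°
Minute hand = 58×6 = 348°
Difference = |59.0 - 348| = 289.0°
Since > 180°: 360 - 289.0 = 71.0°

71.0°


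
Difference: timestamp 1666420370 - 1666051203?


Difference = 1666420370 - 1666051203 = 369167 seconds
In hours: 369167 / 3600 ≈ 102.5
In days: 369167 / 86400 ≈ 4.27

369167 seconds (102.5 hours / 4.27 days)


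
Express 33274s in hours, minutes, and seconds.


9h 14m 34s

Hours: 33274 ÷ 3600 = 9 remainder 874
Minutes: 874 ÷ 60 = 14 remainder 34
Seconds: 34


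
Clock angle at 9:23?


143.5°

Hour hand = 9×30 + 23×0.5 = 281.5°
Minute hand = 23×6 = 138°
Difference = |281.5 - 138| = 143.5°


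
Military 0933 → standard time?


Hour: 9
9 < 12 → AM

9:33 AM


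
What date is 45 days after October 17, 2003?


December 1, 2003

Start: October 17, 2003
Add 45 days
October 17 → November 1: 31 - 17 + 1 = 15 days (45 - 15 = 30 left)
November 1 → December 1: 30 - 1 + 1 = 30 days (30 - 30 = 0 left)
Land exactly on December 1, 2003


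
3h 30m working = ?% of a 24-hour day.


14.6%

Time: 210 minutes
Day: 1440 minutes
Percentage = (210/1440) × 100 ≈ 14.6%


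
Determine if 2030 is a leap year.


Rules: divisible by 4 AND (not by 100 OR by 400)
2030 ÷ 4 = 507 remainder 2 → not divisible by 4
Not divisible by 4 → not a leap year

No


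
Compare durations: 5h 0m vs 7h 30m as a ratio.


Duration 1: 300 minutes
Duration 2: 450 minutes
Ratio = 300:450
GCD = 150
Simplified = 2:3
As a decimal: 2/3 ≈ 0.67

2:3 (0.67)


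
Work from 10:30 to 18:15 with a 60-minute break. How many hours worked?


Total time = (18×60+15) - (10×60+30)
= 1095 - 630 = 465 min
Minus break: 465 - 60 = 405 min
= 6h 45m

6h 45m (405 minutes)


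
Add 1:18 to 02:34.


03:52

Start: 154 minutes from midnight
Add: 78 minutes
Total: 232 minutes
Hours: 232 ÷ 60 = 3 remainder 52


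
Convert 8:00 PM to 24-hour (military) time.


20:00

Input: 8:00 PM
PM: 8 + 12 = 20


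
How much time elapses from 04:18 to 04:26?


0h 8m

End time in minutes: 4×60 + 26 = 266
Start time in minutes: 4×60 + 18 = 258
Difference = 266 - 258 = 8 minutes
= 0 hours 8 minutes


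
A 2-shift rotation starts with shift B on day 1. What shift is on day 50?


Shift A

Shifts: A, B
Start: B (index 1)
Day 50: (1 + 50 - 1) mod 2
= 50 mod 2
= 0
Index 0 → shift A


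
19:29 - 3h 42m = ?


Start: 1169 minutes from midnight
Subtract: 222 minutes
Remaining: 1169 - 222 = 947
Hours: 15, Minutes: 47

15:47


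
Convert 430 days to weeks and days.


61 weeks 3 days

Weeks: 430 ÷ 7 = 61 remainder 3


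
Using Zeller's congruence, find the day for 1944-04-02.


Zeller's congruence:
q=2, m=4, k=44, j=19
h = (2 + ⌊13×5/5⌋ + 44 + ⌊44/4⌋ + ⌊19/4⌋ - 2×19) mod 7
= (2 + 13 + 44 + 11 + 4 - 38) mod 7
= 36 mod 7 = 1
h=1 → Sunday

Sunday


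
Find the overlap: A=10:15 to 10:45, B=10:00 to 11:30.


30 minutes

Meeting A: 615-645 (in minutes from midnight)
Meeting B: 600-690
Overlap start = max(615, 600) = 615
Overlap end = min(645, 690) = 645
Overlap = max(0, 645 - 615) = 30 min


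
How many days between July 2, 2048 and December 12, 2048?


163 days

From July 2, 2048 to December 12, 2048
Rest of July 2048: 31 - 2 = 29
Full months: August 31, September 30, October 31, November 30
Days into December 2048: 12
Total = 29 + 31 + 30 + 31 + 30 + 12 = 163 days


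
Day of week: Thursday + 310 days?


Start: Thursday (index 3)
(3 + 310) mod 7
= 313 mod 7
= 5
Index 5 → Saturday

Saturday


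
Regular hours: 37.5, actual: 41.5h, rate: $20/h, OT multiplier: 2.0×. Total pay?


$910.00

Regular: 37.5h × $20 = $750.00
Overtime: 41.5 - 37.5 = 4.0h
OT pay: 4.0h × $20 × 2.0 = $160.00
Total = $750.00 + $160.00 = $910.00


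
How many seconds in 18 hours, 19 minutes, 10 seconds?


65950 seconds

Hours: 18 × 3600 = 64800
Minutes: 19 × 60 = 1140
Seconds: 10
Total = 64800 + 1140 + 10 = 65950


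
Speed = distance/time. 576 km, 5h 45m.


100.2 km/h

Distance: 576 km
Time: 5h 45m = 345 min = 345/60 = 23/4 hours
Speed = 576 ÷ (23/4) = 576 × 4 / 23 = 2304/23 ≈ 100.2 km/h


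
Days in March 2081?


31 days

Month: March (month 3)
March has 31 days


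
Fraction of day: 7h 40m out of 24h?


0.3194 (31.94%)

Total minutes: 7×60 + 40 = 460
Day = 24×60 = 1440 minutes
Fraction = 460/1440 ≈ 0.3194
As a percentage: 460/1440 × 100 ≈ 31.94%


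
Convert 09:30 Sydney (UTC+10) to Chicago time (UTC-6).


17:30 (previous day)

Time difference = UTC-6 - UTC+10 = -16 hours
New hour = (9 -16) mod 24
= -7 mod 24 = 17
Minutes unchanged → 17:30; -7 < 0 → previous day


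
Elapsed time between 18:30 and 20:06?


End time in minutes: 20×60 + 6 = 1206
Start time in minutes: 18×60 + 30 = 1110
Difference = 1206 - 1110 = 96 minutes
= 1 hours 36 minutes

1h 36m


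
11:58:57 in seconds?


43137 seconds

Hours: 11 × 3600 = 39600
Minutes: 58 × 60 = 3480
Seconds: 57
Total = 39600 + 3480 + 57 = 43137


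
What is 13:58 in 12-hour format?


Hour: 13
13 - 12 = 1 → PM

1:58 PM


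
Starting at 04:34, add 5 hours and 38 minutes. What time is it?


10:12

Start: 274 minutes from midnight
Add: 338 minutes
Total: 612 minutes
Hours: 612 ÷ 60 = 10 remainder 12


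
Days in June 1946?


Month: June (month 6)
June has 30 days

30 days


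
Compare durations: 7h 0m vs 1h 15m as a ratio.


Duration 1: 420 minutes
Duration 2: 75 minutes
Ratio = 420:75
GCD = 15
Simplified = 28:5
As a decimal: 28/5 = 5.60

28:5 (5.60)


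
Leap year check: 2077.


No

Rules: divisible by 4 AND (not by 100 OR by 400)
2077 ÷ 4 = 519 remainder 1 → not divisible by 4
Not divisible by 4 → not a leap year


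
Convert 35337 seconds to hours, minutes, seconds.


9h 48m 57s

Hours: 35337 ÷ 3600 = 9 remainder 2937
Minutes: 2937 ÷ 60 = 48 remainder 57
Seconds: 57


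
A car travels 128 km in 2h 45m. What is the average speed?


Distance: 128 km
Time: 2h 45m = 165 min = 165/60 = 11/4 hours
Speed = 128 ÷ (11/4) = 128 × 4 / 11 = 512/11 ≈ 46.5 km/h

46.5 km/h


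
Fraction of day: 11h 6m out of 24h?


0.4625 (46.25%)

Total minutes: 11×60 + 6 = 666
Day = 24×60 = 1440 minutes
Fraction = 666/1440 = 0.4625
As a percentage: 666/1440 × 100 = 46.25%


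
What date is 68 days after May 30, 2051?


August 6, 2051

Start: May 30, 2051
Add 68 days
May 30 → June 1: 31 - 30 + 1 = 2 days (68 - 2 = 66 left)
June 1 → July 1: 30 - 1 + 1 = 30 days (66 - 30 = 36 left)
July 1 → August 1: 31 - 1 + 1 = 31 days (36 - 31 = 5 left)
August 1 + 5 = August 6, 2051


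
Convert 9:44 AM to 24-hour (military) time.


09:44

Input: 9:44 AM
AM hour stays: 9


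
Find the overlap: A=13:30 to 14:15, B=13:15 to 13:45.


15 minutes

Meeting A: 810-855 (in minutes from midnight)
Meeting B: 795-825
Overlap start = max(810, 795) = 810
Overlap end = min(855, 825) = 825
Overlap = max(0, 825 - 810) = 15 min


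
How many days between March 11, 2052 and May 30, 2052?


80 days

From March 11, 2052 to May 30, 2052
Rest of March 2052: 31 - 11 = 20
Full months: April 30
Days into May 2052: 30
Total = 20 + 30 + 30 = 80 days


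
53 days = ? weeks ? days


7 weeks 4 days

Weeks: 53 ÷ 7 = 7 remainder 4


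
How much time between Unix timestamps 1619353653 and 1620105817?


Difference = 1620105817 - 1619353653 = 752164 seconds
In hours: 752164 / 3600 ≈ 208.9
In days: 752164 / 86400 ≈ 8.71

752164 seconds (208.9 hours / 8.71 days)


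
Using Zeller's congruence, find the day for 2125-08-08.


Wednesday

Zeller's congruence:
q=8, m=8, k=25, j=21
h = (8 + ⌊13×9/5⌋ + 25 + ⌊25/4⌋ + ⌊21/4⌋ - 2×21) mod 7
= (8 + 23 + 25 + 6 + 5 - 42) mod 7
= 25 mod 7 = 4
h=4 → Wednesday


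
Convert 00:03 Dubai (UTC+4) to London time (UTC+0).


Time difference = UTC+0 - UTC+4 = -4 hours
New hour = (0 -4) mod 24
= -4 mod 24 = 20
Minutes unchanged → 20:03; -4 < 0 → previous day

20:03 (previous day)


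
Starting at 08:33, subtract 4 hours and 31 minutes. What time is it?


04:02

Start: 513 minutes from midnight
Subtract: 271 minutes
Remaining: 513 - 271 = 242
Hours: 4, Minutes: 2


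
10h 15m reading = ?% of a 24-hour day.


Time: 615 minutes
Day: 1440 minutes
Percentage = (615/1440) × 100 ≈ 42.7%

42.7%


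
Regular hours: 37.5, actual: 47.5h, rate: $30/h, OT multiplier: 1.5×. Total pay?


Regular: 37.5h × $30 = $1125.00
Overtime: 47.5 - 37.5 = 10.0h
OT pay: 10.0h × $30 × 1.5 = $450.00
Total = $1125.00 + $450.00 = $1575.00

$1575.00


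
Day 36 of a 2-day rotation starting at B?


Shift A

Shifts: A, B
Start: B (index 1)
Day 36: (1 + 36 - 1) mod 2
= 36 mod 2
= 0
Index 0 → shift A


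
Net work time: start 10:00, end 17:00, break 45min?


6h 15m (375 minutes)

Total time = (17×60+0) - (10×60+0)
= 1020 - 600 = 420 min
Minus break: 420 - 45 = 375 min
= 6h 15m


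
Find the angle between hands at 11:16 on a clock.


118.0°

Hour hand = 11×30 + 16×0.5 = 338.0°
Minute hand = 16×6 = 96°
Difference = |338.0 - 96| = 242.0°
Since > 180°: 360 - 242.0 = 118.0°


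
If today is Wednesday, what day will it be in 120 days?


Start: Wednesday (index 2)
(2 + 120) mod 7
= 122 mod 7
= 3
Index 3 → Thursday

Thursday


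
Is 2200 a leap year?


No

Rules: divisible by 4 AND (not by 100 OR by 400)
2200 ÷ 4 = 550 exactly → divisible by 4
2200 ÷ 100 = 22 exactly → divisible by 100
2200 ÷ 400 = 5 remainder 200 → not divisible by 400
Divisible by 100 but not by 400 → not a leap year


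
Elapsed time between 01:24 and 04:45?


End time in minutes: 4×60 + 45 = 285
Start time in minutes: 1×60 + 24 = 84
Difference = 285 - 84 = 201 minutes
= 3 hours 21 minutes

3h 21m


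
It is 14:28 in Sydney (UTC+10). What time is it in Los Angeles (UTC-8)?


20:28 (previous day)

Time difference = UTC-8 - UTC+10 = -18 hours
New hour = (14 -18) mod 24
= -4 mod 24 = 20
Minutes unchanged → 20:28; -4 < 0 → previous day


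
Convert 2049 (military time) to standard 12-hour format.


8:49 PM

Hour: 20
20 - 12 = 8 → PM


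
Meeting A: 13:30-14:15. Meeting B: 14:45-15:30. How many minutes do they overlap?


Meeting A: 810-855 (in minutes from midnight)
Meeting B: 885-930
Overlap start = max(810, 885) = 885
Overlap end = min(855, 930) = 855
Overlap = max(0, 855 - 885) = 0 min

0 minutes


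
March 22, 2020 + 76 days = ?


June 6, 2020

Start: March 22, 2020
Add 76 days
March 22 → April 1: 31 - 22 + 1 = 10 days (76 - 10 = 66 left)
April 1 → May 1: 30 - 1 + 1 = 30 days (66 - 30 = 36 left)
May 1 → June 1: 31 - 1 + 1 = 31 days (36 - 31 = 5 left)
June 1 + 5 = June 6, 2020


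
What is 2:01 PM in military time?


Input: 2:01 PM
PM: 2 + 12 = 14

14:01


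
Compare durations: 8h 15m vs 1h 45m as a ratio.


33:7 (4.71)

Duration 1: 495 minutes
Duration 2: 105 minutes
Ratio = 495:105
GCD = 15
Simplified = 33:7
As a decimal: 33/7 ≈ 4.71


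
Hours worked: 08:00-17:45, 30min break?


Total time = (17×60+45) - (8×60+0)
= 1065 - 480 = 585 min
Minus break: 585 - 30 = 555 min
= 9h 15m

9h 15m (555 minutes)


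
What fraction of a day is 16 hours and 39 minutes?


0.6938 (69.38%)

Total minutes: 16×60 + 39 = 999
Day = 24×60 = 1440 minutes
Fraction = 999/1440 ≈ 0.6938
As a percentage: 999/1440 × 100 ≈ 69.38%


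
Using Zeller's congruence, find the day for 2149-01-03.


Zeller's congruence:
q=3, m=13, k=48, j=21
h = (3 + ⌊13×14/5⌋ + 48 + ⌊48/4⌋ + ⌊21/4⌋ - 2×21) mod 7
= (3 + 36 + 48 + 12 + 5 - 42) mod 7
= 62 mod 7 = 6
h=6 → Friday

Friday


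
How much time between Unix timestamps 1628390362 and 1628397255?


6893 seconds (1.9 hours / 0.08 days)

Difference = 1628397255 - 1628390362 = 6893 seconds
In hours: 6893 / 3600 ≈ 1.9
In days: 6893 / 86400 ≈ 0.08


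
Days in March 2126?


31 days

Month: March (month 3)
March has 31 days


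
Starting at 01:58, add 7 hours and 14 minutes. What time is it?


09:12

Start: 118 minutes from midnight
Add: 434 minutes
Total: 552 minutes
Hours: 552 ÷ 60 = 9 remainder 12


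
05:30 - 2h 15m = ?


03:15

Start: 330 minutes from midnight
Subtract: 135 minutes
Remaining: 330 - 135 = 195
Hours: 3, Minutes: 15


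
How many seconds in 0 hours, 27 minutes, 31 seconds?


1651 seconds

Hours: 0 × 3600 = 0
Minutes: 27 × 60 = 1620
Seconds: 31
Total = 0 + 1620 + 31 = 1651


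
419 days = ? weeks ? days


Weeks: 419 ÷ 7 = 59 remainder 6

59 weeks 6 days


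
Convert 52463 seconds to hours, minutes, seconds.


14h 34m 23s

Hours: 52463 ÷ 3600 = 14 remainder 2063
Minutes: 2063 ÷ 60 = 34 remainder 23
Seconds: 23


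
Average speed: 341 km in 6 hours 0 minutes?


Distance: 341 km
Time: 6 hours
Speed = 341 / 6 ≈ 56.8 km/h

56.8 km/h


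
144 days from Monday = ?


Friday

Start: Monday (index 0)
(0 + 144) mod 7
= 144 mod 7
= 4
Index 4 → Friday


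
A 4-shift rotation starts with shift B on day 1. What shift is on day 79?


Shift D

Shifts: A, B, C, D
Start: B (index 1)
Day 79: (1 + 79 - 1) mod 4
= 79 mod 4
= 3
Index 3 → shift D


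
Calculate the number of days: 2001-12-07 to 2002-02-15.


70 days

From December 7, 2001 to February 15, 2002
Rest of December 2001: 31 - 7 = 24
Full months: January 31
Days into February 2002: 15
Total = 24 + 31 + 15 = 70 days


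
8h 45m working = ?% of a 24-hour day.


36.5%

Time: 525 minutes
Day: 1440 minutes
Percentage = (525/1440) × 100 ≈ 36.5%


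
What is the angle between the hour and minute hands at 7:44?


Hour hand = 7×30 + 44×0.5 = 232.0°
Minute hand = 44×6 = 264°
Difference = |232.0 - 264| = 32.0°

32.0°


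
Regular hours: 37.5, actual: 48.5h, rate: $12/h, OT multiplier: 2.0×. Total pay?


$714.00

Regular: 37.5h × $12 = $450.00
Overtime: 48.5 - 37.5 = 11.0h
OT pay: 11.0h × $12 × 2.0 = $264.00
Total = $450.00 + $264.00 = $714.00


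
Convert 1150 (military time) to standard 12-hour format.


Hour: 11
11 < 12 → AM

11:50 AM


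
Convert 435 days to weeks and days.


62 weeks 1 days

Weeks: 435 ÷ 7 = 62 remainder 1


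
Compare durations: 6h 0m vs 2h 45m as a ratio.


Duration 1: 360 minutes
Duration 2: 165 minutes
Ratio = 360:165
GCD = 15
Simplified = 24:11
As a decimal: 24/11 ≈ 2.18

24:11 (2.18)


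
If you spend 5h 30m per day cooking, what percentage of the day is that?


Time: 330 minutes
Day: 1440 minutes
Percentage = (330/1440) × 100 ≈ 22.9%

22.9%


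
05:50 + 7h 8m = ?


Start: 350 minutes from midnight
Add: 428 minutes
Total: 778 minutes
Hours: 778 ÷ 60 = 12 remainder 58

12:58


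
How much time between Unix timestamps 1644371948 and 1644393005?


Difference = 1644393005 - 1644371948 = 21057 seconds
In hours: 21057 / 3600 ≈ 5.8
In days: 21057 / 86400 ≈ 0.24

21057 seconds (5.8 hours / 0.24 days)


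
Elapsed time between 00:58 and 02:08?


1h 10m

End time in minutes: 2×60 + 8 = 128
Start time in minutes: 0×60 + 58 = 58
Difference = 128 - 58 = 70 minutes
= 1 hours 10 minutes


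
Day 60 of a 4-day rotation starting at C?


Shift B

Shifts: A, B, C, D
Start: C (index 2)
Day 60: (2 + 60 - 1) mod 4
= 61 mod 4
= 1
Index 1 → shift B


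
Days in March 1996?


31 days

Month: March (month 3)
March has 31 days


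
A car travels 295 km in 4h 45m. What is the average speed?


62.1 km/h

Distance: 295 km
Time: 4h 45m = 285 min = 285/60 = 19/4 hours
Speed = 295 ÷ (19/4) = 295 × 4 / 19 = 1180/19 ≈ 62.1 km/h


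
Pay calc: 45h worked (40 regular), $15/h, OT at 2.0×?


Regular: 40h × $15 = $600.00
Overtime: 45 - 40 = 5h
OT pay: 5h × $15 × 2.0 = $150.00
Total = $600.00 + $150.00 = $750.00

$750.00


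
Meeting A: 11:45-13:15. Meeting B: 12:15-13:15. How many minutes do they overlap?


60 minutes

Meeting A: 705-795 (in minutes from midnight)
Meeting B: 735-795
Overlap start = max(705, 735) = 735
Overlap end = min(795, 795) = 795
Overlap = max(0, 795 - 735) = 60 min


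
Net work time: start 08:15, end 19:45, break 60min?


10h 30m (630 minutes)

Total time = (19×60+45) - (8×60+15)
= 1185 - 495 = 690 min
Minus break: 690 - 60 = 630 min
= 10h 30m


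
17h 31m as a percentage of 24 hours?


Total minutes: 17×60 + 31 = 1051
Day = 24×60 = 1440 minutes
Fraction = 1051/1440 ≈ 0.7299
As a percentage: 1051/1440 × 100 ≈ 72.99%

0.7299 (72.99%)


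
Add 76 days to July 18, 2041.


Start: July 18, 2041
Add 76 days
July 18 → August 1: 31 - 18 + 1 = 14 days (76 - 14 = 62 left)
August 1 → September 1: 31 - 1 + 1 = 31 days (62 - 31 = 31 left)
September 1 → October 1: 30 - 1 + 1 = 30 days (31 - 30 = 1 left)
October 1 + 1 = October 2, 2041

October 2, 2041


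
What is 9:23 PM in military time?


21:23

Input: 9:23 PM
PM: 9 + 12 = 21


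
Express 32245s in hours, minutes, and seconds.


8h 57m 25s

Hours: 32245 ÷ 3600 = 8 remainder 3445
Minutes: 3445 ÷ 60 = 57 remainder 25
Seconds: 25


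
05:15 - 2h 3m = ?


Start: 315 minutes from midnight
Subtract: 123 minutes
Remaining: 315 - 123 = 192
Hours: 3, Minutes: 12

03:12


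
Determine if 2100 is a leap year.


Rules: divisible by 4 AND (not by 100 OR by 400)
2100 ÷ 4 = 525 exactly → divisible by 4
2100 ÷ 100 = 21 exactly → divisible by 100
2100 ÷ 400 = 5 remainder 100 → not divisible by 400
Divisible by 100 but not by 400 → not a leap year

No
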